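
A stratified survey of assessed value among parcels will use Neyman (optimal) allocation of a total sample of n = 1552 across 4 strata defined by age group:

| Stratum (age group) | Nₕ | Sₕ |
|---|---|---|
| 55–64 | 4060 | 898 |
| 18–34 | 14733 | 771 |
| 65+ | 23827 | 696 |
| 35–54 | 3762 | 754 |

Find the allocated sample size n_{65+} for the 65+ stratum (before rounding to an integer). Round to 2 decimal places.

747.64

Neyman allocation: nₕ = n·NₕSₕ / Σⱼ NⱼSⱼ.
Σ NⱼSⱼ = 4060·898 + 14733·771 + 23827·696 + 3762·754 = 3.4425163 × 10^7.
n_{65+} = 1552·23827·696 / (3.4425163 × 10^7) = 747.64.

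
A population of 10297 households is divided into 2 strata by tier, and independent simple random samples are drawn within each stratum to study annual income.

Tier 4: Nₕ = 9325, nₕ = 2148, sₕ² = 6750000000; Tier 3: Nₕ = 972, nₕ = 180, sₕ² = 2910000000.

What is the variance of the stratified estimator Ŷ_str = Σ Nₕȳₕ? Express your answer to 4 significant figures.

Var(Ŷ_str) = Σₕ Nₕ²(1 − fₕ)sₕ²/nₕ.
Tier 4: 9325²·(1 − 2148/9325)·6750000000/2148 = 2.1031066 × 10^14.
Tier 3: 972²·(1 − 180/972)·2910000000/180 = 1.2445488 × 10^13.
Sum = 2.2275615 × 10^14.

2.228 × 10^14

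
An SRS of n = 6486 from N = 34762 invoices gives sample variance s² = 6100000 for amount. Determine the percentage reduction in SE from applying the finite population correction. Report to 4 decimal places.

9.8104

f = n/N = 6486/34762 = 0.18658305.
SE_no-fpc = √(s²/n) = 30.667364; SE_fpc = √((1−f)s²/n) = 27.658782.
Ratio = √(1−f) = 0.90189631. Reduction = 100·(1 − 0.90189631) = 9.8104%.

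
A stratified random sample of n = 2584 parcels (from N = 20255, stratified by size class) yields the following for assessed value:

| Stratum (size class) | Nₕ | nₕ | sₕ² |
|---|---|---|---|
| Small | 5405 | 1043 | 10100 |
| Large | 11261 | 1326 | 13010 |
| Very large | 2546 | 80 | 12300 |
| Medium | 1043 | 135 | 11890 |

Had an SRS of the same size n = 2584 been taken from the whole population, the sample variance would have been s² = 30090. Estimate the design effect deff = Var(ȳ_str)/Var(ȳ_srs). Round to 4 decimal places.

Var(ȳ_str) = Σ Wₕ²(1−fₕ)sₕ²/nₕ with Wₕ = Nₕ/20255:
  Small: (5405/20255)²·(1−1043/5405)·10100/1043 = 0.5564856
  Large: (11261/20255)²·(1−1326/11261)·13010/1326 = 2.6755564
  Very large: (2546/20255)²·(1−80/2546)·12300/80 = 2.3528926
  Medium: (1043/20255)²·(1−135/1043)·11890/135 = 0.20330766
  → Var(ȳ_str) = 5.7882423.
Var(ȳ_srs) = (1 − 2584/20255)·30090/2584 = 10.159178.
deff = 5.7882423 / 10.159178 = 0.5698.

0.5698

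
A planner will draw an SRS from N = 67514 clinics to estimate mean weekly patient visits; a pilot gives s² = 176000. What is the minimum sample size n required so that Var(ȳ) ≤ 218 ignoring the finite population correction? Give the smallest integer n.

Without fpc, n₀ = s²/D = 176000/218 = 807.3394.
Rounding up, n = 808.

808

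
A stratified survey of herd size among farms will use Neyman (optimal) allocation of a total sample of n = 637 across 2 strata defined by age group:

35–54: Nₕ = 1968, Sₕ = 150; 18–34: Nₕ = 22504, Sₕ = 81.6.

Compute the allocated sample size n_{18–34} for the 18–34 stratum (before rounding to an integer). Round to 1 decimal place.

548.8

Neyman allocation: nₕ = n·NₕSₕ / Σⱼ NⱼSⱼ.
Σ NⱼSⱼ = 1968·150 + 22504·81.6 = 2.1315264 × 10^6.
n_{18–34} = 637·22504·81.6 / (2.1315264 × 10^6) = 548.8.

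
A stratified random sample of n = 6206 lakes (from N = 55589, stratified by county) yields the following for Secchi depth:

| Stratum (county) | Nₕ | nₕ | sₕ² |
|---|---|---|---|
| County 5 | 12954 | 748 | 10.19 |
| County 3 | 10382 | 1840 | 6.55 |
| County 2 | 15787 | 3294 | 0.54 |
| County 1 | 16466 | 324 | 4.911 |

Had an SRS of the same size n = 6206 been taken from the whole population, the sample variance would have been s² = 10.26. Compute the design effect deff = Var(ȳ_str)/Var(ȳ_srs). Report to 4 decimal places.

1.4390

Var(ȳ_str) = Σ Wₕ²(1−fₕ)sₕ²/nₕ with Wₕ = Nₕ/55589:
  County 5: (12954/55589)²·(1−748/12954)·10.19/748 = 6.9706315 × 10^-4
  County 3: (10382/55589)²·(1−1840/10382)·6.55/1840 = 1.0216128 × 10^-4
  County 2: (15787/55589)²·(1−3294/15787)·0.54/3294 = 1.0463062 × 10^-5
  County 1: (16466/55589)²·(1−324/16466)·4.911/324 = 0.001303745
  → Var(ȳ_str) = 0.0021134325.
Var(ȳ_srs) = (1 − 6206/55589)·10.26/6206 = 0.0014686699.
deff = 0.0021134325 / 0.0014686699 = 1.4390.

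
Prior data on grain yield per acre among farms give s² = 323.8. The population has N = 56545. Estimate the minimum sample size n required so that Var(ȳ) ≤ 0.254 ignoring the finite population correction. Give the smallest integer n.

1275

Without fpc, n₀ = s²/D = 323.8/0.254 = 1274.8031.
Rounding up, n = 1275.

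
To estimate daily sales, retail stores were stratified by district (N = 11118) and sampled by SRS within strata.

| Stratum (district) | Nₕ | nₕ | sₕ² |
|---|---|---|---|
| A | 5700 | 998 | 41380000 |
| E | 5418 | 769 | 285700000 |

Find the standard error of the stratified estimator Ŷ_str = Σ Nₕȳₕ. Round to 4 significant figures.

3.236 × 10^6

Var(Ŷ_str) = Σₕ Nₕ²(1 − fₕ)sₕ²/nₕ.
A: 5700²·(1 − 998/5700)·41380000/998 = 1.1112645 × 10^12.
E: 5418²·(1 − 769/5418)·285700000/769 = 9.3579872 × 10^12.
Sum = 1.0469252 × 10^13.
SE = √(1.0469252 × 10^13) = 3.236 × 10^6.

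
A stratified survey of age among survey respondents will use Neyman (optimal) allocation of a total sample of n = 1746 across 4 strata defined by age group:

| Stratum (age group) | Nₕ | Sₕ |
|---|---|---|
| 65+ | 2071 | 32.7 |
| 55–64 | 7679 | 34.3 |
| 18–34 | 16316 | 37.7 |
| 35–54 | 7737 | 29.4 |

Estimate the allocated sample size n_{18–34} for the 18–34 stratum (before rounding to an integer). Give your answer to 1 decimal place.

915.1

Neyman allocation: nₕ = n·NₕSₕ / Σⱼ NⱼSⱼ.
Σ NⱼSⱼ = 2071·32.7 + 7679·34.3 + 16316·37.7 + 7737·29.4 = 1.1736924 × 10^6.
n_{18–34} = 1746·16316·37.7 / (1.1736924 × 10^6) = 915.1.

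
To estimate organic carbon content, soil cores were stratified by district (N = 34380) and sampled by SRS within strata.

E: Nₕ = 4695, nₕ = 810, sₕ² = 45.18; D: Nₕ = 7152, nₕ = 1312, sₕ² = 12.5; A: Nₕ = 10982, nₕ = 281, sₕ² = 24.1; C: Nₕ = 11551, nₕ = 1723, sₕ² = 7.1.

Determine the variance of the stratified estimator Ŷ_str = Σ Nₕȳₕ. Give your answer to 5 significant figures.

Var(Ŷ_str) = Σₕ Nₕ²(1 − fₕ)sₕ²/nₕ.
E: 4695²·(1 − 810/4695)·45.18/810 = 1.0173908 × 10^6.
D: 7152²·(1 − 1312/7152)·12.5/1312 = 397939.02.
A: 10982²·(1 − 281/10982)·24.1/281 = 1.0078979 × 10^7.
C: 11551²·(1 − 1723/11551)·7.1/1723 = 467797.4.
Sum = 1.1962106 × 10^7.

1.1962 × 10^7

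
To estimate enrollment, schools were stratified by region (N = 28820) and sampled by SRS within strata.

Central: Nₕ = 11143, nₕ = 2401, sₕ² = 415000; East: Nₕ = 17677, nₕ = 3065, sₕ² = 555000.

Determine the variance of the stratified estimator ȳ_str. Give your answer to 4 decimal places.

Var(ȳ_str) = Σₕ Wₕ²(1 − fₕ)sₕ²/nₕ with Wₕ = Nₕ/N, N = 28820.
Central: Wₕ = 0.38664122; term = 0.38664122²·(1 − 0.21547160)·415000/2401 = 20.271268.
East: Wₕ = 0.61335878; term = 0.61335878²·(1 − 0.17338915)·555000/3065 = 56.31094.
Sum = 76.582208.

76.5822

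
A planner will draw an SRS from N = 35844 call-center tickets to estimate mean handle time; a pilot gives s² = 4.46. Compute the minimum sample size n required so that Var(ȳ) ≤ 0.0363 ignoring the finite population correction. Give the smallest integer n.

123

Without fpc, n₀ = s²/D = 4.46/0.0363 = 122.8650.
Rounding up, n = 123.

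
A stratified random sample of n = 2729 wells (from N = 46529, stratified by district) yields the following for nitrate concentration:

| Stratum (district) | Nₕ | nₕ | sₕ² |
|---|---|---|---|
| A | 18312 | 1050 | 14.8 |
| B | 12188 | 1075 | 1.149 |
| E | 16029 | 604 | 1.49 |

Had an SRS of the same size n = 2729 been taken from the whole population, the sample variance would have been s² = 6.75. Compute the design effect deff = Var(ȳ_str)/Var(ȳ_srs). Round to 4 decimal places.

1.0336

Var(ȳ_str) = Σ Wₕ²(1−fₕ)sₕ²/nₕ with Wₕ = Nₕ/46529:
  A: (18312/46529)²·(1−1050/18312)·14.8/1050 = 0.0020580308
  B: (12188/46529)²·(1−1075/12188)·1.149/1075 = 6.6869471 × 10^-5
  E: (16029/46529)²·(1−604/16029)·1.49/604 = 2.8173026 × 10^-4
  → Var(ȳ_str) = 0.0024066305.
Var(ȳ_srs) = (1 − 2729/46529)·6.75/2729 = 0.0023283627.
deff = 0.0024066305 / 0.0023283627 = 1.0336.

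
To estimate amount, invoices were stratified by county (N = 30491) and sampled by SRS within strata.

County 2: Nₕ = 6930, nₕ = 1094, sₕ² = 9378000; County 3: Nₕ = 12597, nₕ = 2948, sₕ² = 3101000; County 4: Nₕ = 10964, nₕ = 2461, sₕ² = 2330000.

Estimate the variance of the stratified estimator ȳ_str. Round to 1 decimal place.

605.4

Var(ȳ_str) = Σₕ Wₕ²(1 − fₕ)sₕ²/nₕ with Wₕ = Nₕ/N, N = 30491.
County 2: Wₕ = 0.22728018; term = 0.22728018²·(1 − 0.15786436)·9378000/1094 = 372.9049.
County 3: Wₕ = 0.41313830; term = 0.41313830²·(1 − 0.23402397)·3101000/2948 = 137.5246.
County 4: Wₕ = 0.35958152; term = 0.35958152²·(1 − 0.22446188)·2330000/2461 = 94.938459.
Sum = 605.36796.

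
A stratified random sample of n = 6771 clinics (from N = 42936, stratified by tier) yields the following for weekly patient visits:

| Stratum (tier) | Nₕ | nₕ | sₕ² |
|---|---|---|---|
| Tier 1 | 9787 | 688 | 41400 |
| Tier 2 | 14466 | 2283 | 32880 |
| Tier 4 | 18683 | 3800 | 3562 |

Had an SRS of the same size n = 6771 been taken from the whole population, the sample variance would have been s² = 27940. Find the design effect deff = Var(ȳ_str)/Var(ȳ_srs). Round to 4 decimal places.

1.2731

Var(ȳ_str) = Σ Wₕ²(1−fₕ)sₕ²/nₕ with Wₕ = Nₕ/42936:
  Tier 1: (9787/42936)²·(1−688/9787)·41400/688 = 2.9067789
  Tier 2: (14466/42936)²·(1−2283/14466)·32880/2283 = 1.3768462
  Tier 4: (18683/42936)²·(1−3800/18683)·3562/3800 = 0.1413853
  → Var(ȳ_str) = 4.4250104.
Var(ȳ_srs) = (1 − 6771/42936)·27940/6771 = 3.4756855.
deff = 4.4250104 / 3.4756855 = 1.2731.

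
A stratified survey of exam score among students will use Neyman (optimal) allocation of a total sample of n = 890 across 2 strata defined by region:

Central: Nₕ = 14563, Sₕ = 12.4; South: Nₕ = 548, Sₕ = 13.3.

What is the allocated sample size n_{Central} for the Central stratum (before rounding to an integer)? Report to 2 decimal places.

Neyman allocation: nₕ = n·NₕSₕ / Σⱼ NⱼSⱼ.
Σ NⱼSⱼ = 14563·12.4 + 548·13.3 = 187869.6.
n_{Central} = 890·14563·12.4 / 187869.6 = 855.47.

855.47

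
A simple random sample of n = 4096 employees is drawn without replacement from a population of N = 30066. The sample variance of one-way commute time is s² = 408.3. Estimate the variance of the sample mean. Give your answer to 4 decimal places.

0.0861

Under SRS without replacement, Var(ȳ) = (1 − f)·s²/n with f = n/N = 4096/30066 = 0.13623362.
Var(ȳ) = (1 − 0.13623362)·408.3/4096 = 0.86376638·0.099682617 = 0.086102493.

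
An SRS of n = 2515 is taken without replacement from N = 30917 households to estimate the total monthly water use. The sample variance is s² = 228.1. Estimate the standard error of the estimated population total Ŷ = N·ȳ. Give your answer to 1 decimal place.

Var(Ŷ) = N²·Var(ȳ) = N²·(1 − n/N)·s²/n.
f = 2515/30917 = 0.08134683; Var(ȳ) = 0.91865317·228.1/2515 = 0.083318007.
Var(Ŷ) = 30917² · 0.083318007 = 7.9640424 × 10^7.
SE(Ŷ) = √(7.9640424 × 10^7) = 8924.1.

8924.1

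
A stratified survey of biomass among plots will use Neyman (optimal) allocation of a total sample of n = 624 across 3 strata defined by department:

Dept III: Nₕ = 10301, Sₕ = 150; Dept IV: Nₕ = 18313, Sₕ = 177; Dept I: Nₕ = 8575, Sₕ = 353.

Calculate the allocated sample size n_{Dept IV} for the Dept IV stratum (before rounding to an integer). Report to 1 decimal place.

Neyman allocation: nₕ = n·NₕSₕ / Σⱼ NⱼSⱼ.
Σ NⱼSⱼ = 10301·150 + 18313·177 + 8575·353 = 7.813526 × 10^6.
n_{Dept IV} = 624·18313·177 / (7.813526 × 10^6) = 258.9.

258.9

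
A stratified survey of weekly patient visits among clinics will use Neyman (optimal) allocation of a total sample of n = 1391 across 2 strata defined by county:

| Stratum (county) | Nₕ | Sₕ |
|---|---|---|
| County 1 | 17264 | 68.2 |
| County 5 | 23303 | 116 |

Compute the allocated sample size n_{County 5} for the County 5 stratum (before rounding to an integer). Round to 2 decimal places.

968.95

Neyman allocation: nₕ = n·NₕSₕ / Σⱼ NⱼSⱼ.
Σ NⱼSⱼ = 17264·68.2 + 23303·116 = 3.8805528 × 10^6.
n_{County 5} = 1391·23303·116 / (3.8805528 × 10^6) = 968.95.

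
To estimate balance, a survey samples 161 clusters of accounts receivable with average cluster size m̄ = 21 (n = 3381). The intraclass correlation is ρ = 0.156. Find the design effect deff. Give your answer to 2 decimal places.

deff = 1 + (21 − 1)·0.156 = 1 + 3.12 = 4.12.

4.12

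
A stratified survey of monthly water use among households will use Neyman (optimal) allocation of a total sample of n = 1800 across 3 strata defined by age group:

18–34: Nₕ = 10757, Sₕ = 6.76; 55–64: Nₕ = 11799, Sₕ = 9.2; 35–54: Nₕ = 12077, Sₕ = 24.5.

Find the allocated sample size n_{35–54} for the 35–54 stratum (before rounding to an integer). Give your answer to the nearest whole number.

1116

Neyman allocation: nₕ = n·NₕSₕ / Σⱼ NⱼSⱼ.
Σ NⱼSⱼ = 10757·6.76 + 11799·9.2 + 12077·24.5 = 477154.62.
n_{35–54} = 1800·12077·24.5 / 477154.62 = 1116.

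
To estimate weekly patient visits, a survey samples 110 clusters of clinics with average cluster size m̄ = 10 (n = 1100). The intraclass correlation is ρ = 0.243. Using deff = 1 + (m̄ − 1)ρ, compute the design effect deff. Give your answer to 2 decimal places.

deff = 1 + (10 − 1)·0.243 = 1 + 2.187 = 3.187.

3.19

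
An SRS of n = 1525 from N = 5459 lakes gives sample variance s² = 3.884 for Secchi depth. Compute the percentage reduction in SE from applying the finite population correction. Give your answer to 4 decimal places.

f = n/N = 1525/5459 = 0.27935519.
SE_no-fpc = √(s²/n) = 0.050466675; SE_fpc = √((1−f)s²/n) = 0.042841564.
Ratio = √(1−f) = 0.84890801. Reduction = 100·(1 − 0.84890801) = 15.1092%.

15.1092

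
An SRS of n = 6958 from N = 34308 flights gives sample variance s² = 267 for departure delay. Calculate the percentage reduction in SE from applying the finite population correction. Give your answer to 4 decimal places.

10.7145

f = n/N = 6958/34308 = 0.20280984.
SE_no-fpc = √(s²/n) = 0.19589052; SE_fpc = √((1−f)s²/n) = 0.17490184.
Ratio = √(1−f) = 0.89285506. Reduction = 100·(1 − 0.89285506) = 10.7145%.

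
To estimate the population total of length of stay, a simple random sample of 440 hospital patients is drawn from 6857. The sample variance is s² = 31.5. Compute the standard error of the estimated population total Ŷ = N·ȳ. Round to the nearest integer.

Var(Ŷ) = N²·Var(ȳ) = N²·(1 − n/N)·s²/n.
f = 440/6857 = 0.06416800; Var(ȳ) = 0.93583200·31.5/440 = 0.066997063.
Var(Ŷ) = 6857² · 0.066997063 = 3.150098 × 10^6.
SE(Ŷ) = √(3.150098 × 10^6) = 1775.

1775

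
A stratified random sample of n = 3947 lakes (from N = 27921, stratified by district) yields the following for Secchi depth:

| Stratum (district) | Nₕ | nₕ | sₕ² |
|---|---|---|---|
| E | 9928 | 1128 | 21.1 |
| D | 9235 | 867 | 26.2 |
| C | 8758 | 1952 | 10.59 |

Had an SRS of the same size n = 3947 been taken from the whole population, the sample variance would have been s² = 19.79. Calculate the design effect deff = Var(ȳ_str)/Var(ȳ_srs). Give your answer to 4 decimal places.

Var(ȳ_str) = Σ Wₕ²(1−fₕ)sₕ²/nₕ with Wₕ = Nₕ/27921:
  E: (9928/27921)²·(1−1128/9928)·21.1/1128 = 0.0020963117
  D: (9235/27921)²·(1−867/9235)·26.2/867 = 0.0029955656
  C: (8758/27921)²·(1−1952/8758)·10.59/1952 = 4.1481179 × 10^-4
  → Var(ȳ_str) = 0.0055066891.
Var(ȳ_srs) = (1 − 3947/27921)·19.79/3947 = 0.0043051491.
deff = 0.0055066891 / 0.0043051491 = 1.2791.

1.2791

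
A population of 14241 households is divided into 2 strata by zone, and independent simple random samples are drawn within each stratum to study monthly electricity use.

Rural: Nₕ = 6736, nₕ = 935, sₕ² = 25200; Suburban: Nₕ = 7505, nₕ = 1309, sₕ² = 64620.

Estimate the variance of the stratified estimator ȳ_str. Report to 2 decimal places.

16.51

Var(ȳ_str) = Σₕ Wₕ²(1 − fₕ)sₕ²/nₕ with Wₕ = Nₕ/N, N = 14241.
Rural: Wₕ = 0.47300049; term = 0.47300049²·(1 − 0.13880641)·25200/935 = 5.1929352.
Suburban: Wₕ = 0.52699951; term = 0.52699951²·(1 − 0.17441706)·64620/1309 = 11.31901.
Sum = 16.511945.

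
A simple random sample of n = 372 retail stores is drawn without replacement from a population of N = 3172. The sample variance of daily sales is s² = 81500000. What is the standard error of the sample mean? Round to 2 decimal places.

Under SRS without replacement, Var(ȳ) = (1 − f)·s²/n with f = n/N = 372/3172 = 0.11727617.
Var(ȳ) = (1 − 0.11727617)·81500000/372 = 0.88272383·219086.02 = 193392.45.
SE(ȳ) = √(193392.45) = 439.76.

439.76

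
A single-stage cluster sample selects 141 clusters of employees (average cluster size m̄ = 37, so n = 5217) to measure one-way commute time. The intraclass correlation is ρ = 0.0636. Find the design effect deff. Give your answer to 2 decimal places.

deff = 1 + (37 − 1)·0.0636 = 1 + 2.2896 = 3.2896.

3.29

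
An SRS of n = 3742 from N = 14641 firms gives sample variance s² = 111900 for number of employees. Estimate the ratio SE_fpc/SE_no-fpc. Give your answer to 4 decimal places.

0.8628

f = n/N = 3742/14641 = 0.25558363.
SE_no-fpc = √(s²/n) = 5.4684362; SE_fpc = √((1−f)s²/n) = 4.7181431.
Ratio = √(1−f) = 0.86279567.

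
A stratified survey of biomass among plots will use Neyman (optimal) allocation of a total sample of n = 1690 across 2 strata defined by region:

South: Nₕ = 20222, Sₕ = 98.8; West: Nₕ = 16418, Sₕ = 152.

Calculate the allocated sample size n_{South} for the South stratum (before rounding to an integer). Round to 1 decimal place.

751.4

Neyman allocation: nₕ = n·NₕSₕ / Σⱼ NⱼSⱼ.
Σ NⱼSⱼ = 20222·98.8 + 16418·152 = 4.4934696 × 10^6.
n_{South} = 1690·20222·98.8 / (4.4934696 × 10^6) = 751.4.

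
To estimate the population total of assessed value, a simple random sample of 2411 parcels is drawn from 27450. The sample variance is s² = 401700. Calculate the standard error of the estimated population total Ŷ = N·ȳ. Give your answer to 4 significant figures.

Var(Ŷ) = N²·Var(ȳ) = N²·(1 − n/N)·s²/n.
f = 2411/27450 = 0.08783242; Var(ȳ) = 0.91216758·401700/2411 = 151.97748.
Var(Ŷ) = 27450² · 151.97748 = 1.1451541 × 10^11.
SE(Ŷ) = √(1.1451541 × 10^11) = 338400.

338400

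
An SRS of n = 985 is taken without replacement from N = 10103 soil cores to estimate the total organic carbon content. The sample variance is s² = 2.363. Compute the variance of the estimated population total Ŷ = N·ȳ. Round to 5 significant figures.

220990

Var(Ŷ) = N²·Var(ȳ) = N²·(1 − n/N)·s²/n.
f = 985/10103 = 0.09749579; Var(ȳ) = 0.90250421·2.363/985 = 0.0021650938.
Var(Ŷ) = 10103² · 0.0021650938 = 220992.44.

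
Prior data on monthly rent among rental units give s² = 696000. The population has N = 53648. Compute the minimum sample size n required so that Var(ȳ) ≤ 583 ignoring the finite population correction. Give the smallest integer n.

1194

Without fpc, n₀ = s²/D = 696000/583 = 1193.8250.
Rounding up, n = 1194.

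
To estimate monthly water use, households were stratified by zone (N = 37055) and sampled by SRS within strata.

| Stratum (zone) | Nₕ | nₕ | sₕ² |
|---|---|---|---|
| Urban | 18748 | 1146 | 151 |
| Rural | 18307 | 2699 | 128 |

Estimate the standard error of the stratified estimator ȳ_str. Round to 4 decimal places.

Var(ȳ_str) = Σₕ Wₕ²(1 − fₕ)sₕ²/nₕ with Wₕ = Nₕ/N, N = 37055.
Urban: Wₕ = 0.50595061; term = 0.50595061²·(1 − 0.06112652)·151/1146 = 0.031667637.
Rural: Wₕ = 0.49404939; term = 0.49404939²·(1 − 0.14742994)·128/2699 = 0.0098691077.
Sum = 0.041536745.
SE = √(0.041536745) = 0.2038.

0.2038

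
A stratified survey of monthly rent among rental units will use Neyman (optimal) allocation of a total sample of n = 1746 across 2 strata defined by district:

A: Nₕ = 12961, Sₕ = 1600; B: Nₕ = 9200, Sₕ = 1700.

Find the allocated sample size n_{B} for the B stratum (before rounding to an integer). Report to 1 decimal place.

Neyman allocation: nₕ = n·NₕSₕ / Σⱼ NⱼSⱼ.
Σ NⱼSⱼ = 12961·1600 + 9200·1700 = 3.63776 × 10^7.
n_{B} = 1746·9200·1700 / (3.63776 × 10^7) = 750.7.

750.7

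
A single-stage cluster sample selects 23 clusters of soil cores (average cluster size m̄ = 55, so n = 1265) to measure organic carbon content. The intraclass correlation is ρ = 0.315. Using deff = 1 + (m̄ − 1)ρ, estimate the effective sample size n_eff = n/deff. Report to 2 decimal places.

70.24

deff = 1 + (55 − 1)·0.315 = 1 + 17.01 = 18.01.
n_eff = 1265 / 18.01 = 70.24.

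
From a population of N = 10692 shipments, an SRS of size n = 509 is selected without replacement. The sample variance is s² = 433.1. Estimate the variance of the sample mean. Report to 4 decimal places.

0.8104

Under SRS without replacement, Var(ȳ) = (1 − f)·s²/n with f = n/N = 509/10692 = 0.04760569.
Var(ȳ) = (1 − 0.04760569)·433.1/509 = 0.95239431·0.85088409 = 0.81037717.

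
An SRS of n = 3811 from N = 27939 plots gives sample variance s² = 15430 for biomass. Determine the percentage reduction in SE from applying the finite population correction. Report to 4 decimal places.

7.0702

f = n/N = 3811/27939 = 0.13640431.
SE_no-fpc = √(s²/n) = 2.0121645; SE_fpc = √((1−f)s²/n) = 1.8699015.
Ratio = √(1−f) = 0.92929849. Reduction = 100·(1 − 0.92929849) = 7.0702%.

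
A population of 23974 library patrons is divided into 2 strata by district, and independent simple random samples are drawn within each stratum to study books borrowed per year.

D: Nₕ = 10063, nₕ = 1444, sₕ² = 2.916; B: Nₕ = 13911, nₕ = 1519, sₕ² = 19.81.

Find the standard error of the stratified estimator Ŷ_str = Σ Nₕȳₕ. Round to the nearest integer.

1557

Var(Ŷ_str) = Σₕ Nₕ²(1 − fₕ)sₕ²/nₕ.
D: 10063²·(1 − 1444/10063)·2.916/1444 = 175147.8.
B: 13911²·(1 − 1519/13911)·19.81/1519 = 2.2481561 × 10^6.
Sum = 2.4233039 × 10^6.
SE = √(2.4233039 × 10^6) = 1557.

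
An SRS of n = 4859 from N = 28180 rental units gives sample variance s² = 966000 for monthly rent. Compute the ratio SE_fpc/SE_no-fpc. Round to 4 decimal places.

f = n/N = 4859/28180 = 0.17242725.
SE_no-fpc = √(s²/n) = 14.09987; SE_fpc = √((1−f)s²/n) = 12.826796.
Ratio = √(1−f) = 0.90971025.

0.9097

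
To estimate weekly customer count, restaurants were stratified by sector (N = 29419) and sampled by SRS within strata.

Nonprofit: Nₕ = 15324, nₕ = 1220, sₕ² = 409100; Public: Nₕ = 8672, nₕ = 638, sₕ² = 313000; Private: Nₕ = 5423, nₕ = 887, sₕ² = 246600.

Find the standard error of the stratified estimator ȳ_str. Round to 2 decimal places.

11.45

Var(ȳ_str) = Σₕ Wₕ²(1 − fₕ)sₕ²/nₕ with Wₕ = Nₕ/N, N = 29419.
Nonprofit: Wₕ = 0.52088786; term = 0.52088786²·(1 − 0.07961368)·409100/1220 = 83.739098.
Public: Wₕ = 0.29477549; term = 0.29477549²·(1 − 0.07357011)·313000/638 = 39.492892.
Private: Wₕ = 0.18433665; term = 0.18433665²·(1 − 0.16356260)·246600/887 = 7.9018047.
Sum = 131.13379.
SE = √(131.13379) = 11.45.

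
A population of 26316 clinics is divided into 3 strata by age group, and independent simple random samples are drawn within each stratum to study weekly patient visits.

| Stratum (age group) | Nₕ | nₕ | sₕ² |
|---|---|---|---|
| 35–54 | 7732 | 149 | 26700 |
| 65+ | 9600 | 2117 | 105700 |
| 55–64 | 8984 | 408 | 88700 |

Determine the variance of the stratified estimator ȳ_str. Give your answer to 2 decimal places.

Var(ȳ_str) = Σₕ Wₕ²(1 − fₕ)sₕ²/nₕ with Wₕ = Nₕ/N, N = 26316.
35–54: Wₕ = 0.29381365; term = 0.29381365²·(1 − 0.01927056)·26700/149 = 15.171137.
65+: Wₕ = 0.36479708; term = 0.36479708²·(1 − 0.22052083)·105700/2117 = 5.1791841.
55–64: Wₕ = 0.34138927; term = 0.34138927²·(1 − 0.04541407)·88700/408 = 24.186789.
Sum = 44.53711.

44.54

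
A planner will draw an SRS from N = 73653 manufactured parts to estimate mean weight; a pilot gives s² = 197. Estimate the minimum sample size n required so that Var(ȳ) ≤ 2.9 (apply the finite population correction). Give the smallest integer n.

Without fpc, n₀ = s²/D = 197/2.9 = 67.9310.
With fpc, (1 − n/N)·s²/n ≤ D requires n ≥ n₀/(1 + n₀/N) = 67.9310/(1 + 67.9310/73653) = 67.8684.
Rounding up, n = 68.

68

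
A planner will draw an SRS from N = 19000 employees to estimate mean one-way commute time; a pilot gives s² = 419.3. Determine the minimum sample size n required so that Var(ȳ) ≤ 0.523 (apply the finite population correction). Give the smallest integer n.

770

Without fpc, n₀ = s²/D = 419.3/0.523 = 801.7208.
With fpc, (1 − n/N)·s²/n ≤ D requires n ≥ n₀/(1 + n₀/N) = 801.7208/(1 + 801.7208/19000) = 769.2612.
Rounding up, n = 770.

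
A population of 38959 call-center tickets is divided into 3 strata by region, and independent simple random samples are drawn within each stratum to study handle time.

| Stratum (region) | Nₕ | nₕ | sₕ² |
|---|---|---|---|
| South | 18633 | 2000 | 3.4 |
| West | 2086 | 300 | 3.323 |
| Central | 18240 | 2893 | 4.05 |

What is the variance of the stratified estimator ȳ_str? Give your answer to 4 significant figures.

Var(ȳ_str) = Σₕ Wₕ²(1 − fₕ)sₕ²/nₕ with Wₕ = Nₕ/N, N = 38959.
South: Wₕ = 0.47827203; term = 0.47827203²·(1 − 0.10733645)·3.4/2000 = 3.4712564 × 10^-4.
West: Wₕ = 0.05354347; term = 0.05354347²·(1 − 0.14381592)·3.323/300 = 2.718875 × 10^-5.
Central: Wₕ = 0.46818450; term = 0.46818450²·(1 − 0.15860746)·4.05/2893 = 2.5818994 × 10^-4.
Sum = 6.3250433 × 10^-4.

6.325 × 10^-4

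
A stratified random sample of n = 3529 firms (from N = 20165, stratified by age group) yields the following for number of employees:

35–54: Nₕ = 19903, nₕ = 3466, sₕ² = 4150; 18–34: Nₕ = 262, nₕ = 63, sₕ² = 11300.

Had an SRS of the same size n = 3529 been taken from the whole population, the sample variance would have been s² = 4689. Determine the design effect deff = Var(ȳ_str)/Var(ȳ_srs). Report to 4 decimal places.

Var(ȳ_str) = Σ Wₕ²(1−fₕ)sₕ²/nₕ with Wₕ = Nₕ/20165:
  35–54: (19903/20165)²·(1−3466/19903)·4150/3466 = 0.96330582
  18–34: (262/20165)²·(1−63/262)·11300/63 = 0.022998304
  → Var(ȳ_str) = 0.98630412.
Var(ȳ_srs) = (1 − 3529/20165)·4689/3529 = 1.0961734.
deff = 0.98630412 / 1.0961734 = 0.8998.

0.8998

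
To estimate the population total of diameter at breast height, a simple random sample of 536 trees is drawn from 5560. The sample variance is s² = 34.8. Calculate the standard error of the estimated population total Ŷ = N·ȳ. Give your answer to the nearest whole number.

Var(Ŷ) = N²·Var(ȳ) = N²·(1 − n/N)·s²/n.
f = 536/5560 = 0.09640288; Var(ȳ) = 0.90359712·34.8/536 = 0.05866638.
Var(Ŷ) = 5560² · 0.05866638 = 1.813589 × 10^6.
SE(Ŷ) = √(1.813589 × 10^6) = 1347.

1347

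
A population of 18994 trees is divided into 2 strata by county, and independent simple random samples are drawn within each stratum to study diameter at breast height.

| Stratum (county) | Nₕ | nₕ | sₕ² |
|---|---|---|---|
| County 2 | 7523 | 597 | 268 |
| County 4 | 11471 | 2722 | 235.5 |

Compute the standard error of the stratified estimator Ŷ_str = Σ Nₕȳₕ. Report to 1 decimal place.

Var(Ŷ_str) = Σₕ Nₕ²(1 − fₕ)sₕ²/nₕ.
County 2: 7523²·(1 − 597/7523)·268/597 = 2.3390204 × 10^7.
County 4: 11471²·(1 − 2722/11471)·235.5/2722 = 8.6828538 × 10^6.
Sum = 3.2073058 × 10^7.
SE = √(3.2073058 × 10^7) = 5663.3.

5663.3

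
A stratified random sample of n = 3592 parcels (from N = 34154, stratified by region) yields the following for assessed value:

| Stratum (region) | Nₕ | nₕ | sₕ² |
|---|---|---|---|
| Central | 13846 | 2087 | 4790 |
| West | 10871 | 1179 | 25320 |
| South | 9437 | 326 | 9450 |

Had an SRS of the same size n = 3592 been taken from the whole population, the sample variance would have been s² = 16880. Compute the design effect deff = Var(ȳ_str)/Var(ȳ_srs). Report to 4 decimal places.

1.0456

Var(ȳ_str) = Σ Wₕ²(1−fₕ)sₕ²/nₕ with Wₕ = Nₕ/34154:
  Central: (13846/34154)²·(1−2087/13846)·4790/2087 = 0.32034993
  West: (10871/34154)²·(1−1179/10871)·25320/1179 = 1.9397674
  South: (9437/34154)²·(1−326/9437)·9450/326 = 2.1366386
  → Var(ȳ_str) = 4.3967559.
Var(ȳ_srs) = (1 − 3592/34154)·16880/3592 = 4.2050998.
deff = 4.3967559 / 4.2050998 = 1.0456.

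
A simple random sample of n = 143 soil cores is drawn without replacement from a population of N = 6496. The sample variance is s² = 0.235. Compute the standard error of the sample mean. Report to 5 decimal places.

0.04009

Under SRS without replacement, Var(ȳ) = (1 − f)·s²/n with f = n/N = 143/6496 = 0.02201355.
Var(ȳ) = (1 − 0.02201355)·0.235/143 = 0.97798645·0.0016433566 = 0.0016071805.
SE(ȳ) = √(0.0016071805) = 0.04009.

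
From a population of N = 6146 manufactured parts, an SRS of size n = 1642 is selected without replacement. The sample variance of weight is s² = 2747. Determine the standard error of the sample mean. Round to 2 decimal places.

Under SRS without replacement, Var(ȳ) = (1 − f)·s²/n with f = n/N = 1642/6146 = 0.26716564.
Var(ȳ) = (1 − 0.26716564)·2747/1642 = 0.73283436·1.6729598 = 1.2260024.
SE(ȳ) = √(1.2260024) = 1.11.

1.11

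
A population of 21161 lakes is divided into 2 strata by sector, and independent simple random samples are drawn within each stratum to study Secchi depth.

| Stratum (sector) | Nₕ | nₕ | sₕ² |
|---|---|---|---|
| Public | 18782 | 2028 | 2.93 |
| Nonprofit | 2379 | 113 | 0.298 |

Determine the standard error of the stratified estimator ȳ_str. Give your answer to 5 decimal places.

0.03236

Var(ȳ_str) = Σₕ Wₕ²(1 − fₕ)sₕ²/nₕ with Wₕ = Nₕ/N, N = 21161.
Public: Wₕ = 0.88757620; term = 0.88757620²·(1 − 0.10797572)·2.93/2028 = 0.0010152842.
Nonprofit: Wₕ = 0.11242380; term = 0.11242380²·(1 − 0.04749895)·0.298/113 = 3.174825 × 10^-5.
Sum = 0.0010470325.
SE = √(0.0010470325) = 0.03236.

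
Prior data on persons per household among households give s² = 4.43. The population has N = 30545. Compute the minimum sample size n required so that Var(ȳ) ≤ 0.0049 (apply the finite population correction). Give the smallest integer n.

879

Without fpc, n₀ = s²/D = 4.43/0.0049 = 904.0816.
With fpc, (1 − n/N)·s²/n ≤ D requires n ≥ n₀/(1 + n₀/N) = 904.0816/(1 + 904.0816/30545) = 878.0915.
Rounding up, n = 879.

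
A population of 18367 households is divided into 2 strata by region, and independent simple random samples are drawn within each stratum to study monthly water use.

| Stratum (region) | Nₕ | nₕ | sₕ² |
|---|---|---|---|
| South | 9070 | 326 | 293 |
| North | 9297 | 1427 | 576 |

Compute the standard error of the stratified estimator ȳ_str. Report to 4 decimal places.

0.5467

Var(ȳ_str) = Σₕ Wₕ²(1 − fₕ)sₕ²/nₕ with Wₕ = Nₕ/N, N = 18367.
South: Wₕ = 0.49382044; term = 0.49382044²·(1 − 0.03594267)·293/326 = 0.21129587.
North: Wₕ = 0.50617956; term = 0.50617956²·(1 − 0.15349037)·576/1427 = 0.087546668.
Sum = 0.29884254.
SE = √(0.29884254) = 0.5467.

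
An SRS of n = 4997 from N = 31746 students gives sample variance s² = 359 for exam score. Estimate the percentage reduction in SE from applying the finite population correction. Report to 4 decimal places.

8.2071

f = n/N = 4997/31746 = 0.15740566.
SE_no-fpc = √(s²/n) = 0.26803564; SE_fpc = √((1−f)s²/n) = 0.24603779.
Ratio = √(1−f) = 0.91792938. Reduction = 100·(1 − 0.91792938) = 8.2071%.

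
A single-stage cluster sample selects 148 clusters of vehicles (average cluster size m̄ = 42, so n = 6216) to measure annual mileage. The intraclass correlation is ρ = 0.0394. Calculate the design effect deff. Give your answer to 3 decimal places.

deff = 1 + (42 − 1)·0.0394 = 1 + 1.6154 = 2.6154.

2.615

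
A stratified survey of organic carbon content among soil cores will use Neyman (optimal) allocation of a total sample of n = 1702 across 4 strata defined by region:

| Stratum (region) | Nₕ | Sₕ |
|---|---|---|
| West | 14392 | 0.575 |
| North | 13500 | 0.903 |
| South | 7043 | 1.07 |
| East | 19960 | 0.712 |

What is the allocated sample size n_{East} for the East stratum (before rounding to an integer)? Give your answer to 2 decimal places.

Neyman allocation: nₕ = n·NₕSₕ / Σⱼ NⱼSⱼ.
Σ NⱼSⱼ = 14392·0.575 + 13500·0.903 + 7043·1.07 + 19960·0.712 = 42213.43.
n_{East} = 1702·19960·0.712 / 42213.43 = 572.99.

572.99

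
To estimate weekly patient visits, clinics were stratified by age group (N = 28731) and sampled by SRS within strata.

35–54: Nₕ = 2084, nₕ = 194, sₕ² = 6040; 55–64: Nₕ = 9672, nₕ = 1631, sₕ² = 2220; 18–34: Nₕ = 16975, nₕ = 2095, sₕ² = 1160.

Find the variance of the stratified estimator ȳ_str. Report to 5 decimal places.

0.44623

Var(ȳ_str) = Σₕ Wₕ²(1 − fₕ)sₕ²/nₕ with Wₕ = Nₕ/N, N = 28731.
35–54: Wₕ = 0.07253489; term = 0.07253489²·(1 − 0.09309021)·6040/194 = 0.14855704.
55–64: Wₕ = 0.33663987; term = 0.33663987²·(1 − 0.16863110)·2220/1631 = 0.12824011.
18–34: Wₕ = 0.59082524; term = 0.59082524²·(1 − 0.12341679)·1160/2095 = 0.169428.
Sum = 0.44622515.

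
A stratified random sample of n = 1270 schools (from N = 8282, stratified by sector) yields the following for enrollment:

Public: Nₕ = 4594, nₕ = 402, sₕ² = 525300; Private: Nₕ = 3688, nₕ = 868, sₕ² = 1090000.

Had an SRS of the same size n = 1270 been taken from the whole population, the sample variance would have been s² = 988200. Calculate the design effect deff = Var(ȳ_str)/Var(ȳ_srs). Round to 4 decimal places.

0.8459

Var(ȳ_str) = Σ Wₕ²(1−fₕ)sₕ²/nₕ with Wₕ = Nₕ/8282:
  Public: (4594/8282)²·(1−402/4594)·525300/402 = 366.87926
  Private: (3688/8282)²·(1−868/3688)·1090000/868 = 190.40412
  → Var(ȳ_str) = 557.28338.
Var(ȳ_srs) = (1 − 1270/8282)·988200/1270 = 658.79123.
deff = 557.28338 / 658.79123 = 0.8459.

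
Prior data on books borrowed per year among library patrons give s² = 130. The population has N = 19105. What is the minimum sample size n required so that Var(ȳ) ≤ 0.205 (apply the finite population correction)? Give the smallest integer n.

Without fpc, n₀ = s²/D = 130/0.205 = 634.1463.
With fpc, (1 − n/N)·s²/n ≤ D requires n ≥ n₀/(1 + n₀/N) = 634.1463/(1 + 634.1463/19105) = 613.7735.
Rounding up, n = 614.

614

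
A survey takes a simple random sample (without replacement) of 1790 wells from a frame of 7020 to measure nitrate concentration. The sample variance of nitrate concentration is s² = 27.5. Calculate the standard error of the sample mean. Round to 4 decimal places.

Under SRS without replacement, Var(ȳ) = (1 − f)·s²/n with f = n/N = 1790/7020 = 0.25498575.
Var(ȳ) = (1 − 0.25498575)·27.5/1790 = 0.74501425·0.015363128 = 0.01144575.
SE(ȳ) = √(0.01144575) = 0.1070.

0.1070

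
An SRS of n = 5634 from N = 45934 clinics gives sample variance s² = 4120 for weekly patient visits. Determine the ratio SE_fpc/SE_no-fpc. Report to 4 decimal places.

f = n/N = 5634/45934 = 0.12265424.
SE_no-fpc = √(s²/n) = 0.85514584; SE_fpc = √((1−f)s²/n) = 0.8009872.
Ratio = √(1−f) = 0.93666737.

0.9367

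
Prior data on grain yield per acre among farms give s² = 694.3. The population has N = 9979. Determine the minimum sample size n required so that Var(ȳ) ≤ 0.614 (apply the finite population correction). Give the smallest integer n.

Without fpc, n₀ = s²/D = 694.3/0.614 = 1130.7818.
With fpc, (1 − n/N)·s²/n ≤ D requires n ≥ n₀/(1 + n₀/N) = 1130.7818/(1 + 1130.7818/9979) = 1015.6880.
Rounding up, n = 1016.

1016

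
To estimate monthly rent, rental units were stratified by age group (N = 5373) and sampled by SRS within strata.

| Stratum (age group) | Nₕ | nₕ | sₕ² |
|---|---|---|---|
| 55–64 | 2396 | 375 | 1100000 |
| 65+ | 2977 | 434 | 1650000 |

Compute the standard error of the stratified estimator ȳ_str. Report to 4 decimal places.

38.5875

Var(ȳ_str) = Σₕ Wₕ²(1 − fₕ)sₕ²/nₕ with Wₕ = Nₕ/N, N = 5373.
55–64: Wₕ = 0.44593337; term = 0.44593337²·(1 − 0.15651085)·1100000/375 = 492.01786.
65+: Wₕ = 0.55406663; term = 0.55406663²·(1 − 0.14578435)·1650000/434 = 996.97835.
Sum = 1488.9962.
SE = √(1488.9962) = 38.5875.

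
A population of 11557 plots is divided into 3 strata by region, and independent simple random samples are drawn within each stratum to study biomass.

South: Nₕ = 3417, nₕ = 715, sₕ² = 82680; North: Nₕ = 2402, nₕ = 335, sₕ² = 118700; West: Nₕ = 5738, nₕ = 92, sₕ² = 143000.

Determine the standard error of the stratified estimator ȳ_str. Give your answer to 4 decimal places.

19.9545

Var(ȳ_str) = Σₕ Wₕ²(1 − fₕ)sₕ²/nₕ with Wₕ = Nₕ/N, N = 11557.
South: Wₕ = 0.29566496; term = 0.29566496²·(1 − 0.20924788)·82680/715 = 7.9934548.
North: Wₕ = 0.20783940; term = 0.20783940²·(1 − 0.13946711)·118700/335 = 13.171316.
West: Wₕ = 0.49649563; term = 0.49649563²·(1 − 0.01603346)·143000/92 = 377.01567.
Sum = 398.18044.
SE = √(398.18044) = 19.9545.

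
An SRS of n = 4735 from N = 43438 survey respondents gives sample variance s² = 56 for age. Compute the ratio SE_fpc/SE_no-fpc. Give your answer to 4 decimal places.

f = n/N = 4735/43438 = 0.10900594.
SE_no-fpc = √(s²/n) = 0.10875119; SE_fpc = √((1−f)s²/n) = 0.10265295.
Ratio = √(1−f) = 0.94392482.

0.9439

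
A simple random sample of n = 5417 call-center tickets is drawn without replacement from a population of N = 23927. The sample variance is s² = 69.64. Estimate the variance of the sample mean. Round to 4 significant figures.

0.009945

Under SRS without replacement, Var(ȳ) = (1 − f)·s²/n with f = n/N = 5417/23927 = 0.22639696.
Var(ȳ) = (1 − 0.22639696)·69.64/5417 = 0.77360304·0.012855824 = 0.0099453048.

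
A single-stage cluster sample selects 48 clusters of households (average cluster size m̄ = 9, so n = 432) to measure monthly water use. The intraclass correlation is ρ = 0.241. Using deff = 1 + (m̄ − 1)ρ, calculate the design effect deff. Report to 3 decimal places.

deff = 1 + (9 − 1)·0.241 = 1 + 1.928 = 2.928.

2.928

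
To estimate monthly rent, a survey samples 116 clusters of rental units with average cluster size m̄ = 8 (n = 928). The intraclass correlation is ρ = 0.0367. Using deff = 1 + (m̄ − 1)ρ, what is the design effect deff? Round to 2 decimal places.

1.26

deff = 1 + (8 − 1)·0.0367 = 1 + 0.2569 = 1.2569.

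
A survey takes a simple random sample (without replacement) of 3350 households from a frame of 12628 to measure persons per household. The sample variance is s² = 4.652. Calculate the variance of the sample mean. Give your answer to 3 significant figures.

0.00102

Under SRS without replacement, Var(ȳ) = (1 − f)·s²/n with f = n/N = 3350/12628 = 0.26528350.
Var(ȳ) = (1 − 0.26528350)·4.652/3350 = 0.73471650·0.0013886567 = 0.001020269.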